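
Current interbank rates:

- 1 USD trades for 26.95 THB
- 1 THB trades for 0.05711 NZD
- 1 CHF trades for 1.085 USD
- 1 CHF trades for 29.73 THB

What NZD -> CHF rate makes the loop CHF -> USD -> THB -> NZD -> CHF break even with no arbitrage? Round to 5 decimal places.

Known legs of the cycle: 1.085 × 26.95 × 0.05711 = 1.6699392325
For no arbitrage the full-cycle product must be 1, so the missing rate is 1 / 1.6699392325 ≈ 0.5988242.

0.59882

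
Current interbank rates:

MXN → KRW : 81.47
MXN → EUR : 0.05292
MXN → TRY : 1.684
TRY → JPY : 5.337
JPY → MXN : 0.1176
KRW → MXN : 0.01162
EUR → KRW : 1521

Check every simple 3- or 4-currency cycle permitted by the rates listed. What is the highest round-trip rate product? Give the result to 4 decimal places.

JPY→MXN→TRY→JPY: 0.1176 × 1.684 × 5.337 = 1.05693
KRW→MXN→EUR→KRW: 0.01162 × 0.05292 × 1521 = 0.93531
Maximum is JPY→MXN→TRY→JPY at 1.0569; arbitrage exists.

1.0569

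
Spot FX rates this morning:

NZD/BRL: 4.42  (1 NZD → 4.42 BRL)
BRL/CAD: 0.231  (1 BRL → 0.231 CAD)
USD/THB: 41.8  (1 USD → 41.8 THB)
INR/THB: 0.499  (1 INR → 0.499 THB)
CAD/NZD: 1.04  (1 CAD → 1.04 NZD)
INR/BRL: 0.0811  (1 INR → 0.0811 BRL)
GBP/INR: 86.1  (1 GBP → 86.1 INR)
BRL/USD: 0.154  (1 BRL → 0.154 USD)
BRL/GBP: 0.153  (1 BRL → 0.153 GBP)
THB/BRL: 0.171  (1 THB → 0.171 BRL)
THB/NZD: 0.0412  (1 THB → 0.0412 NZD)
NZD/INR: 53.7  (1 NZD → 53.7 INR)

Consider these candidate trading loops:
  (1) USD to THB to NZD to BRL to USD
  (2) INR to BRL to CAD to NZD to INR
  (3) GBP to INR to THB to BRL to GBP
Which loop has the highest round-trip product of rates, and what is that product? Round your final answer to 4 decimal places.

1.1722

(1) 41.8 × 0.0412 × 4.42 × 0.154 = 1.17224
(2) 0.0811 × 0.231 × 1.04 × 53.7 = 1.04626
(3) 86.1 × 0.499 × 0.171 × 0.153 = 1.12406
Highest is cycle (1) at 1.1722 (>1, arbitrage).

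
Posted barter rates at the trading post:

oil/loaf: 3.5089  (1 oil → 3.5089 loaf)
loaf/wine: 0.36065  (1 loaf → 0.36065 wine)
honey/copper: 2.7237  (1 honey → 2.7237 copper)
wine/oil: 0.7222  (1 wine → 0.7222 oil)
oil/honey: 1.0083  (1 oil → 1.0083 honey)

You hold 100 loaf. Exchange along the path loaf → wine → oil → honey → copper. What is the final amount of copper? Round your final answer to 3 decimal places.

100 loaf × 0.36065 = 36.065 wine
36.065 wine × 0.7222 = 26.046143 oil
26.046143 oil × 1.0083 = 26.2623259869 honey
26.2623259869 honey × 2.7237 = 71.53069729051953 copper

71.531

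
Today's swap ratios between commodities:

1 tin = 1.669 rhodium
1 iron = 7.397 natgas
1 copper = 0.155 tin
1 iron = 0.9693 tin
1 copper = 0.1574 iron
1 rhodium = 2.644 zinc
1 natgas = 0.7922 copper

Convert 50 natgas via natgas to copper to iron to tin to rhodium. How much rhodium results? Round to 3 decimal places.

50 natgas × 0.7922 = 39.61 copper
39.61 copper × 0.1574 = 6.234614 iron
6.234614 iron × 0.9693 = 6.0432113502 tin
6.0432113502 tin × 1.669 = 10.0861197434838 rhodium

10.086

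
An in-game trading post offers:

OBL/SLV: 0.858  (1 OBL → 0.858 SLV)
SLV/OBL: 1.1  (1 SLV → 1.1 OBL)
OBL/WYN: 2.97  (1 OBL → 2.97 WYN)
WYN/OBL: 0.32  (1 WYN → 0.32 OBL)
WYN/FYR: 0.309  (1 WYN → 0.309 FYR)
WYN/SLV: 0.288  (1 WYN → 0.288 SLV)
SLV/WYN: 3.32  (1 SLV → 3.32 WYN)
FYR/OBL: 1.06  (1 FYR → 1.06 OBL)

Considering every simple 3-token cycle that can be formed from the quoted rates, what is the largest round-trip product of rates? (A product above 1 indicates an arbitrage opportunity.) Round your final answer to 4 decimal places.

WYN→FYR→OBL→WYN: 0.309 × 1.06 × 2.97 = 0.97279
WYN→SLV→OBL→WYN: 0.288 × 1.1 × 2.97 = 0.94090
WYN→OBL→SLV→WYN: 0.32 × 0.858 × 3.32 = 0.91154
Maximum is WYN→FYR→OBL→WYN at 0.9728; no arbitrage — every cycle loses value.

0.9728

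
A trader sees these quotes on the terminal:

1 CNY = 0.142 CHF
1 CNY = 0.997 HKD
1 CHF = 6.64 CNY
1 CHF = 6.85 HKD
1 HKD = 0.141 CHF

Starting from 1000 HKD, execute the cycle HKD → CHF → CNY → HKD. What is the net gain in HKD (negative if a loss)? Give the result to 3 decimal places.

-66.569

1000 HKD × 0.141 = 141 CHF
141 CHF × 6.64 = 936.24 CNY
936.24 CNY × 0.997 = 933.43128 HKD
Net change: 933.43128 − 1000 = -66.56872 HKD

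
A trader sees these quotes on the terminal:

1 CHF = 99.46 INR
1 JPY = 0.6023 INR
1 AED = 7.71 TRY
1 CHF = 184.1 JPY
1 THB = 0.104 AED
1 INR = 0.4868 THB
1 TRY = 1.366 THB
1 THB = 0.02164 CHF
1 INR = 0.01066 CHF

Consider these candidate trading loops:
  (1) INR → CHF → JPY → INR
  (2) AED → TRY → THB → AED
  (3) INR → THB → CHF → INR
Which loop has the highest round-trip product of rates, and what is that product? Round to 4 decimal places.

1.1820

(1) 0.01066 × 184.1 × 0.6023 = 1.18202
(2) 7.71 × 1.366 × 0.104 = 1.09531
(3) 0.4868 × 0.02164 × 99.46 = 1.04775
Highest is cycle (1) at 1.1820 (>1, arbitrage).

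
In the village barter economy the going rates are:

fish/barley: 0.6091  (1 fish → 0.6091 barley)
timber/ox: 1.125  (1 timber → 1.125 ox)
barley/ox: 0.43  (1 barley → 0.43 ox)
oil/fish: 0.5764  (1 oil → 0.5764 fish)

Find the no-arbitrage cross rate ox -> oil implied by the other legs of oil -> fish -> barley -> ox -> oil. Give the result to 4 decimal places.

6.6240

Known legs of the cycle: 0.5764 × 0.6091 × 0.43 = 0.1509666532
For no arbitrage the full-cycle product must be 1, so the missing rate is 1 / 0.1509666532 ≈ 6.623979.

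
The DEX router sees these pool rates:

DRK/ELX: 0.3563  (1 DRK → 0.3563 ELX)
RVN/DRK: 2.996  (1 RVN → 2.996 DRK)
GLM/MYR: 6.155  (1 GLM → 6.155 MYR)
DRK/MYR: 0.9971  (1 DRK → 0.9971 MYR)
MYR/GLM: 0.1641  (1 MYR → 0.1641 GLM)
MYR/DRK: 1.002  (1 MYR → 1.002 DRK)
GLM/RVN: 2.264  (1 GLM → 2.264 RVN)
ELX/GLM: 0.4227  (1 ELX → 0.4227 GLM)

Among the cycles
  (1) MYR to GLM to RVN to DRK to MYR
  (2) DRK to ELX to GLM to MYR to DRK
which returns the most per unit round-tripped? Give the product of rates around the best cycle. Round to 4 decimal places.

(1) 0.1641 × 2.264 × 2.996 × 0.9971 = 1.10985
(2) 0.3563 × 0.4227 × 6.155 × 1.002 = 0.92885
Highest is cycle (1) at 1.1099 (>1, arbitrage).

1.1099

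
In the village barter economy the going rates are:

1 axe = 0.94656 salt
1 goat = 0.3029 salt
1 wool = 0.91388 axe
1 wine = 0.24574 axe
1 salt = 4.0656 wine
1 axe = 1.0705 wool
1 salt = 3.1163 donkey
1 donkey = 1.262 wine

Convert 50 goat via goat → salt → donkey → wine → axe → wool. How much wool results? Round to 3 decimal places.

50 goat × 0.3029 = 15.145 salt
15.145 salt × 3.1163 = 47.1963635 donkey
47.1963635 donkey × 1.262 = 59.561810737 wine
59.561810737 wine × 0.24574 = 14.63671937051038 axe
14.63671937051038 axe × 1.0705 = 15.66860808613136179 wool

15.669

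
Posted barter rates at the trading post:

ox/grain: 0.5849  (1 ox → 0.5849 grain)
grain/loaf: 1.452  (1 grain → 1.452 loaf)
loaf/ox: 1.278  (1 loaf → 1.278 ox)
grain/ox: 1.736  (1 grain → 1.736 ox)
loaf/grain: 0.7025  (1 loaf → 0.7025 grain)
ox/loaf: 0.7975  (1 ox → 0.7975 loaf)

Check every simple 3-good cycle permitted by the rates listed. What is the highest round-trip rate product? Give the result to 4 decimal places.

1.0854

ox→grain→loaf→ox: 0.5849 × 1.452 × 1.278 = 1.08537
ox→loaf→grain→ox: 0.7975 × 0.7025 × 1.736 = 0.97258
Maximum is ox→grain→loaf→ox at 1.0854; arbitrage exists.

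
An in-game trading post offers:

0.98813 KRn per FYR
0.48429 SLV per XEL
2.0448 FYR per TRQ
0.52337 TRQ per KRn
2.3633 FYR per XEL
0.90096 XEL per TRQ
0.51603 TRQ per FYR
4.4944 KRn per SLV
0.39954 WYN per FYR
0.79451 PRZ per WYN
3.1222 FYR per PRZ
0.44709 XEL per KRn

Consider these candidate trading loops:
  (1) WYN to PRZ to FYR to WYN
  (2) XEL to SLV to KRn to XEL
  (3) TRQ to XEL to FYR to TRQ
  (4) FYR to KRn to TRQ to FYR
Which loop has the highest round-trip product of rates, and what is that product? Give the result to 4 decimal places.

1.0988

(1) 0.79451 × 3.1222 × 0.39954 = 0.99111
(2) 0.48429 × 4.4944 × 0.44709 = 0.97313
(3) 0.90096 × 2.3633 × 0.51603 = 1.09875
(4) 0.98813 × 0.52337 × 2.0448 = 1.05748
Highest is cycle (3) at 1.0988 (>1, arbitrage).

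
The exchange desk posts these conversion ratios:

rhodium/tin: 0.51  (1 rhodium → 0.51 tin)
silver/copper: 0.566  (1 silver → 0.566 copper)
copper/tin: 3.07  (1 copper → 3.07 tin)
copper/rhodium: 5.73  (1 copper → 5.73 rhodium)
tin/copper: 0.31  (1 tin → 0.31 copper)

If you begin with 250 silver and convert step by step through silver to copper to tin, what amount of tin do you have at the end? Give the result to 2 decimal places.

250 silver × 0.566 = 141.5 copper
141.5 copper × 3.07 = 434.405 tin

434.41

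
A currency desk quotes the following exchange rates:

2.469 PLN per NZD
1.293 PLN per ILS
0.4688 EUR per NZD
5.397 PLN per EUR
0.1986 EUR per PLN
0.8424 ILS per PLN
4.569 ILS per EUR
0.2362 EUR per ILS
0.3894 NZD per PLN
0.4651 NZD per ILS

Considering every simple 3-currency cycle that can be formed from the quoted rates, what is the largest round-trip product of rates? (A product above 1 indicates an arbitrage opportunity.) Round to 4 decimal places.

PLN→EUR→ILS→PLN: 0.1986 × 4.569 × 1.293 = 1.17327
PLN→ILS→EUR→PLN: 0.8424 × 0.2362 × 5.397 = 1.07387
ILS→NZD→EUR→ILS: 0.4651 × 0.4688 × 4.569 = 0.99622
PLN→NZD→EUR→PLN: 0.3894 × 0.4688 × 5.397 = 0.98523
PLN→ILS→NZD→PLN: 0.8424 × 0.4651 × 2.469 = 0.96735
Maximum is PLN→EUR→ILS→PLN at 1.1733; arbitrage exists.

1.1733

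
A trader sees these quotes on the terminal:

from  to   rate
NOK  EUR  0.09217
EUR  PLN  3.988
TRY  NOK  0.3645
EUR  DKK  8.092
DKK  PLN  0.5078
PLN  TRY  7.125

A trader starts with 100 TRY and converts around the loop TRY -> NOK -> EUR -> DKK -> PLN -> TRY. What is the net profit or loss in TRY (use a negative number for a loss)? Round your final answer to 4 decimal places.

100 TRY × 0.3645 = 36.45 NOK
36.45 NOK × 0.09217 = 3.3595965 EUR
3.3595965 EUR × 8.092 = 27.185854878 DKK
27.185854878 DKK × 0.5078 = 13.8049771070484 PLN
13.8049771070484 PLN × 7.125 = 98.36046188771985 TRY
Net change: 98.36046188771985 − 100 = -1.63953811228015 TRY

-1.6395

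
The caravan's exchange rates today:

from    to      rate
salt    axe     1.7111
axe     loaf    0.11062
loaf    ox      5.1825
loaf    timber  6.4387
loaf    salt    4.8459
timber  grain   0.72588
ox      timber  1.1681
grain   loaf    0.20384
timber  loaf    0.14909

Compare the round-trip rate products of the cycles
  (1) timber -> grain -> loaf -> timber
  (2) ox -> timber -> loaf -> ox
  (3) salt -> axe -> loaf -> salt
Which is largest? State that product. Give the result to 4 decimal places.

0.9527

(1) 0.72588 × 0.20384 × 6.4387 = 0.95269
(2) 1.1681 × 0.14909 × 5.1825 = 0.90254
(3) 1.7111 × 0.11062 × 4.8459 = 0.91724
Highest is cycle (1) at 0.9527 (≤1, no arbitrage).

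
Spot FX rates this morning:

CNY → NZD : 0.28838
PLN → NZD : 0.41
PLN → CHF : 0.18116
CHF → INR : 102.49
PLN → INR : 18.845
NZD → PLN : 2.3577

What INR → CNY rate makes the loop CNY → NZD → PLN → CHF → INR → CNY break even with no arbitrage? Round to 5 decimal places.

Known legs of the cycle: 0.28838 × 2.3577 × 0.18116 × 102.49 = 12.6240145415976984
For no arbitrage the full-cycle product must be 1, so the missing rate is 1 / 12.6240145415976984 ≈ 0.0792141.

0.07921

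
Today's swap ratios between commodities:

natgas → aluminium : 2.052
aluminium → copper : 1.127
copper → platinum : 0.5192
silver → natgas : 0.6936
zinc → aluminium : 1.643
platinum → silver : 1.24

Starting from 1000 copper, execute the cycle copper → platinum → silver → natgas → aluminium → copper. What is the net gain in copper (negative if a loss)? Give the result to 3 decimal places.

1000 copper × 0.5192 = 519.2 platinum
519.2 platinum × 1.24 = 643.808 silver
643.808 silver × 0.6936 = 446.5452288 natgas
446.5452288 natgas × 2.052 = 916.3108094976 aluminium
916.3108094976 aluminium × 1.127 = 1032.6822823037952 copper
Net change: 1032.6822823037952 − 1000 = 32.6822823037952 copper

32.682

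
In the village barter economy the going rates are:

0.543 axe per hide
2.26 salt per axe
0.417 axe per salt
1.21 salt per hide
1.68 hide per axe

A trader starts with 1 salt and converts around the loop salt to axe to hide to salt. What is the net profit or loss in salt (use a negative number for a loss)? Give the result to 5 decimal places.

-0.15232

1 salt × 0.417 = 0.417 axe
0.417 axe × 1.68 = 0.70056 hide
0.70056 hide × 1.21 = 0.8476776 salt
Net change: 0.8476776 − 1 = -0.1523224 salt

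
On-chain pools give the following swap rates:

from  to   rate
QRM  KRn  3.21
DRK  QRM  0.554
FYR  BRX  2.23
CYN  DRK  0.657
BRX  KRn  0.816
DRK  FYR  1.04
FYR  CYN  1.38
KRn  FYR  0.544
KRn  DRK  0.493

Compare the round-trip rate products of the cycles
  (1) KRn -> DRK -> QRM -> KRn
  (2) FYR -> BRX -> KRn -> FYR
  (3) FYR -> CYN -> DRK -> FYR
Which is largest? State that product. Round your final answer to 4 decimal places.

(1) 0.493 × 0.554 × 3.21 = 0.87672
(2) 2.23 × 0.816 × 0.544 = 0.98991
(3) 1.38 × 0.657 × 1.04 = 0.94293
Highest is cycle (2) at 0.9899 (≤1, no arbitrage).

0.9899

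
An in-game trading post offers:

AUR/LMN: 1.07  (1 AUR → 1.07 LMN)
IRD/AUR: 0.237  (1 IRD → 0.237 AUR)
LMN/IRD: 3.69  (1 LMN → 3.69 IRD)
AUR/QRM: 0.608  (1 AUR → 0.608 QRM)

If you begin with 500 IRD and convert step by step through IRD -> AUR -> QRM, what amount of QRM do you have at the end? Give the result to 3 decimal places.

500 IRD × 0.237 = 118.5 AUR
118.5 AUR × 0.608 = 72.048 QRM

72.048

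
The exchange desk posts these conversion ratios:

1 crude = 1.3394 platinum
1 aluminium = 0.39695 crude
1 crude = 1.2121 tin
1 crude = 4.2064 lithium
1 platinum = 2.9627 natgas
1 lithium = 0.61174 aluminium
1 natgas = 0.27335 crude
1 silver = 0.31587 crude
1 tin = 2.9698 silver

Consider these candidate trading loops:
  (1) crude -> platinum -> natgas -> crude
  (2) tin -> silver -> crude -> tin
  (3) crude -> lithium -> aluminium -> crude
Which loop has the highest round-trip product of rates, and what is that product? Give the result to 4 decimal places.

1.1370

(1) 1.3394 × 2.9627 × 0.27335 = 1.08472
(2) 2.9698 × 0.31587 × 1.2121 = 1.13704
(3) 4.2064 × 0.61174 × 0.39695 = 1.02144
Highest is cycle (2) at 1.1370 (>1, arbitrage).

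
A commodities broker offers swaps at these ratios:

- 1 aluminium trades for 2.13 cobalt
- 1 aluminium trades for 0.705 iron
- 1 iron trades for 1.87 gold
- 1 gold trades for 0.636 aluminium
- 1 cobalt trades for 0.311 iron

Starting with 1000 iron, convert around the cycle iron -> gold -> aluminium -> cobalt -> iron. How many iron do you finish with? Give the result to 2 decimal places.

787.84

1000 iron × 1.87 = 1870 gold
1870 gold × 0.636 = 1189.32 aluminium
1189.32 aluminium × 2.13 = 2533.2516 cobalt
2533.2516 cobalt × 0.311 = 787.8412476 iron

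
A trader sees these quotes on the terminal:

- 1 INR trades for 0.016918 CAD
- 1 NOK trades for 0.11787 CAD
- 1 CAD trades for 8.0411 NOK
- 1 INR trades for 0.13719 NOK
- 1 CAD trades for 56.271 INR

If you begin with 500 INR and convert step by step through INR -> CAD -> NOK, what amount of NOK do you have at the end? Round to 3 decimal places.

500 INR × 0.016918 = 8.459 CAD
8.459 CAD × 8.0411 = 68.0196649 NOK

68.020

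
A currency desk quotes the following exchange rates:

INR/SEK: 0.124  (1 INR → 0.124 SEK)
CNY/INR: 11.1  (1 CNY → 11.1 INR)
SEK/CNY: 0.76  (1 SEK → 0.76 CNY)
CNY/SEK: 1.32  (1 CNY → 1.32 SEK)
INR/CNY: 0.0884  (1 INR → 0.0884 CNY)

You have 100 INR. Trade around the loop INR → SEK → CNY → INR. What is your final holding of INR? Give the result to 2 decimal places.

104.61

100 INR × 0.124 = 12.4 SEK
12.4 SEK × 0.76 = 9.424 CNY
9.424 CNY × 11.1 = 104.6064 INR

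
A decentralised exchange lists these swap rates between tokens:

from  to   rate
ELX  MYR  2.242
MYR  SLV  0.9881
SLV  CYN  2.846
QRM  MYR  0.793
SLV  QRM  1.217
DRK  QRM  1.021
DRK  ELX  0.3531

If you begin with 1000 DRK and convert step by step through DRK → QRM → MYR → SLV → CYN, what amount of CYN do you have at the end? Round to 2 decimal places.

1000 DRK × 1.021 = 1021 QRM
1021 QRM × 0.793 = 809.653 MYR
809.653 MYR × 0.9881 = 800.0181293 SLV
800.0181293 SLV × 2.846 = 2276.8515959878 CYN

2276.85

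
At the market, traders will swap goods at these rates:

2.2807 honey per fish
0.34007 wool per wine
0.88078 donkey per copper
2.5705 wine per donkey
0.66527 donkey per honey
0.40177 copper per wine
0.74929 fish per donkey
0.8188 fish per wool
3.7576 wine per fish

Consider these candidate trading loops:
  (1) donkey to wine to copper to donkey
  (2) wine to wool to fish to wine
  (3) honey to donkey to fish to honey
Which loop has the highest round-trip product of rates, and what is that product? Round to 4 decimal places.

(1) 2.5705 × 0.40177 × 0.88078 = 0.90963
(2) 0.34007 × 0.8188 × 3.7576 = 1.04630
(3) 0.66527 × 0.74929 × 2.2807 = 1.13688
Highest is cycle (3) at 1.1369 (>1, arbitrage).

1.1369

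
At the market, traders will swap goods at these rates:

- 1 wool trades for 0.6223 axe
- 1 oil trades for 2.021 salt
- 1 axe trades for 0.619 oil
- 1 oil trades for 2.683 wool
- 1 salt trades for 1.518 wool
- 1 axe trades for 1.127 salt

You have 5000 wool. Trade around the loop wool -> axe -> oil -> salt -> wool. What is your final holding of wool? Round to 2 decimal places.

5000 wool × 0.6223 = 3111.5 axe
3111.5 axe × 0.619 = 1926.0185 oil
1926.0185 oil × 2.021 = 3892.4833885 salt
3892.4833885 salt × 1.518 = 5908.789783743 wool

5908.79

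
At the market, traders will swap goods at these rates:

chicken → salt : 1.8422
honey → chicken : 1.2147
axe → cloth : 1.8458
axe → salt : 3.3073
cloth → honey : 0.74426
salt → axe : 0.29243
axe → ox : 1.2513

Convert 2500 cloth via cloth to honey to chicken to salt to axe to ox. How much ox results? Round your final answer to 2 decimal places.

1523.54

2500 cloth × 0.74426 = 1860.65 honey
1860.65 honey × 1.2147 = 2260.131555 chicken
2260.131555 chicken × 1.8422 = 4163.614350621 salt
4163.614350621 salt × 0.29243 = 1217.56574455209903 axe
1217.56574455209903 axe × 1.2513 = 1523.540016158041516239 ox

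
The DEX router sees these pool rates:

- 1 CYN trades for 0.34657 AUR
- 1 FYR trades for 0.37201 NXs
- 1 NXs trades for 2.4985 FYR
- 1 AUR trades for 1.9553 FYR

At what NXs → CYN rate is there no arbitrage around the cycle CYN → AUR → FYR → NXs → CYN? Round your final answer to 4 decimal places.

3.9668

Known legs of the cycle: 0.34657 × 1.9553 × 0.37201 = 0.25209195189521
For no arbitrage the full-cycle product must be 1, so the missing rate is 1 / 0.25209195189521 ≈ 3.966807.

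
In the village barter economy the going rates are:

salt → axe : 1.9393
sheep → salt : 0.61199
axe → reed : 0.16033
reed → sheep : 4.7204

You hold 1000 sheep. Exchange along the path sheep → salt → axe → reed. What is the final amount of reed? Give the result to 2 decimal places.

190.28

1000 sheep × 0.61199 = 611.99 salt
611.99 salt × 1.9393 = 1186.832207 axe
1186.832207 axe × 0.16033 = 190.28480774831 reed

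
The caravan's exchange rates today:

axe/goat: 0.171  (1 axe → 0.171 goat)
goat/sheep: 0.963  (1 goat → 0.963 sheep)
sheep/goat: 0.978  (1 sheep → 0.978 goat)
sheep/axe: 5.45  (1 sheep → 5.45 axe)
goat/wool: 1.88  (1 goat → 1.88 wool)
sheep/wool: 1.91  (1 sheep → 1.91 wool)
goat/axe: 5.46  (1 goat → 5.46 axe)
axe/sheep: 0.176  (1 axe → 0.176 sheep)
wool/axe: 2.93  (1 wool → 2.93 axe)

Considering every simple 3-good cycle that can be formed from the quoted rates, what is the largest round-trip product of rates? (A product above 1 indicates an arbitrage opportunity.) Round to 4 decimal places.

0.9849

wool→axe→sheep→wool: 2.93 × 0.176 × 1.91 = 0.98495
wool→axe→goat→wool: 2.93 × 0.171 × 1.88 = 0.94194
axe→sheep→goat→axe: 0.176 × 0.978 × 5.46 = 0.93982
axe→goat→sheep→axe: 0.171 × 0.963 × 5.45 = 0.89747
Maximum is wool→axe→sheep→wool at 0.9849; no arbitrage — every cycle loses value.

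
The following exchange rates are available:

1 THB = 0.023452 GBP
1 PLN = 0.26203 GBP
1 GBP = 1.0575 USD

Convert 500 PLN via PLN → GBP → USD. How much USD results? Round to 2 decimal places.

500 PLN × 0.26203 = 131.015 GBP
131.015 GBP × 1.0575 = 138.5483625 USD

138.55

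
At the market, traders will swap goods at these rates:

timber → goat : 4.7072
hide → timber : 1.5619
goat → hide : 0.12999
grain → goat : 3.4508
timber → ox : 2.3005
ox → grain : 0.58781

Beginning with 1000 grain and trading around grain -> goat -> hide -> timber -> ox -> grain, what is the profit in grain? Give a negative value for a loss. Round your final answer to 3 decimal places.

-52.581

1000 grain × 3.4508 = 3450.8 goat
3450.8 goat × 0.12999 = 448.569492 hide
448.569492 hide × 1.5619 = 700.6206895548 timber
700.6206895548 timber × 2.3005 = 1611.7778963208174 ox
1611.7778963208174 ox × 0.58781 = 947.419165236339675894 grain
Net change: 947.419165236339675894 − 1000 = -52.580834763660324106 grain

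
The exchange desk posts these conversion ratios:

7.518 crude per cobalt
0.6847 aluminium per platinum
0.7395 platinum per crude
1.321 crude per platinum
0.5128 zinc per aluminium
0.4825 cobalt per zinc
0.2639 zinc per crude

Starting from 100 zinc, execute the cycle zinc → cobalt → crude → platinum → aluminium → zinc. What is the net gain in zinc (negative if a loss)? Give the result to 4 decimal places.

-5.8140

100 zinc × 0.4825 = 48.25 cobalt
48.25 cobalt × 7.518 = 362.7435 crude
362.7435 crude × 0.7395 = 268.24881825 platinum
268.24881825 platinum × 0.6847 = 183.669965855775 aluminium
183.669965855775 aluminium × 0.5128 = 94.18595849084142 zinc
Net change: 94.18595849084142 − 100 = -5.81404150915858 zinc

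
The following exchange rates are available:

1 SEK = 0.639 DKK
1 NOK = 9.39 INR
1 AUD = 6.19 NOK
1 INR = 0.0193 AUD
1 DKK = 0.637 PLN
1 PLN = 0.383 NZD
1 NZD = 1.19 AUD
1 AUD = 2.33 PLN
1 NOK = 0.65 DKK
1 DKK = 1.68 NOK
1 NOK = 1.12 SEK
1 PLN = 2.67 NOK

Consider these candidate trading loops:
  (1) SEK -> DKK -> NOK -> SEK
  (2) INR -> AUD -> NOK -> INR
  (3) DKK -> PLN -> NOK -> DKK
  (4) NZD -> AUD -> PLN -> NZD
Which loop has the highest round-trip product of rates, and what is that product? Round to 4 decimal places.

(1) 0.639 × 1.68 × 1.12 = 1.20234
(2) 0.0193 × 6.19 × 9.39 = 1.12180
(3) 0.637 × 2.67 × 0.65 = 1.10551
(4) 1.19 × 2.33 × 0.383 = 1.06194
Highest is cycle (1) at 1.2023 (>1, arbitrage).

1.2023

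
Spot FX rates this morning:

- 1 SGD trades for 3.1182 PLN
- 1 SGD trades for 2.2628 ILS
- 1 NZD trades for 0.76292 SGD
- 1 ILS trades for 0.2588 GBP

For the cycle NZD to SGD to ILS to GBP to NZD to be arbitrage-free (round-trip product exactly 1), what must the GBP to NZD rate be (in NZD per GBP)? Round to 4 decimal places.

2.2383

Known legs of the cycle: 0.76292 × 2.2628 × 0.2588 = 0.4467755953088
For no arbitrage the full-cycle product must be 1, so the missing rate is 1 / 0.4467755953088 ≈ 2.238260.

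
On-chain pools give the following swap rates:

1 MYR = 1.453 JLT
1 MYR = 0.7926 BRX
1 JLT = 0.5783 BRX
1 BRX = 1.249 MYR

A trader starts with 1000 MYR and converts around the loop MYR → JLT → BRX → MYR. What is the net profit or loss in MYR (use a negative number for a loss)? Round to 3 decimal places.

1000 MYR × 1.453 = 1453 JLT
1453 JLT × 0.5783 = 840.2699 BRX
840.2699 BRX × 1.249 = 1049.4971051 MYR
Net change: 1049.4971051 − 1000 = 49.4971051 MYR

49.497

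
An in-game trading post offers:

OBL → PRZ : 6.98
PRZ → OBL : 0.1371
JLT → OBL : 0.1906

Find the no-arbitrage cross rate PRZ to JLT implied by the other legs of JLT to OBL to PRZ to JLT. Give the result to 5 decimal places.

Known legs of the cycle: 0.1906 × 6.98 = 1.330388
For no arbitrage the full-cycle product must be 1, so the missing rate is 1 / 1.330388 ≈ 0.7516604.

0.75166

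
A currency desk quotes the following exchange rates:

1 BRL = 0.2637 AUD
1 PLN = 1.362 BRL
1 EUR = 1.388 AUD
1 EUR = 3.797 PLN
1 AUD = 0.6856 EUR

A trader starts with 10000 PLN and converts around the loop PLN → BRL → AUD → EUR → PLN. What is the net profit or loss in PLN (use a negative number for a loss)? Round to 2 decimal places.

-650.28

10000 PLN × 1.362 = 13620 BRL
13620 BRL × 0.2637 = 3591.594 AUD
3591.594 AUD × 0.6856 = 2462.3968464 EUR
2462.3968464 EUR × 3.797 = 9349.7208257808 PLN
Net change: 9349.7208257808 − 10000 = -650.2791742192 PLN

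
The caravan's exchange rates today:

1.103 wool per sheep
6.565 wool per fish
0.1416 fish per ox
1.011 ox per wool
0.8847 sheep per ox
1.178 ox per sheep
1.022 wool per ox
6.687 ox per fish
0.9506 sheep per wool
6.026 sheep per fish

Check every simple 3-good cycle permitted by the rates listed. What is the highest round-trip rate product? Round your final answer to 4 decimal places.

1.1444

sheep→ox→wool→sheep: 1.178 × 1.022 × 0.9506 = 1.14444
sheep→ox→fish→sheep: 1.178 × 0.1416 × 6.026 = 1.00517
sheep→wool→ox→sheep: 1.103 × 1.011 × 0.8847 = 0.98656
wool→ox→fish→wool: 1.011 × 0.1416 × 6.565 = 0.93983
Maximum is sheep→ox→wool→sheep at 1.1444; arbitrage exists.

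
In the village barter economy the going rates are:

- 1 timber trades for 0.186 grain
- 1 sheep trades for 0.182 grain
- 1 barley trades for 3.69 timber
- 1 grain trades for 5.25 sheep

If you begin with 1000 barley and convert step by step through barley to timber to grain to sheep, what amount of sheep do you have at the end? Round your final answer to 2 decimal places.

3603.29

1000 barley × 3.69 = 3690 timber
3690 timber × 0.186 = 686.34 grain
686.34 grain × 5.25 = 3603.285 sheep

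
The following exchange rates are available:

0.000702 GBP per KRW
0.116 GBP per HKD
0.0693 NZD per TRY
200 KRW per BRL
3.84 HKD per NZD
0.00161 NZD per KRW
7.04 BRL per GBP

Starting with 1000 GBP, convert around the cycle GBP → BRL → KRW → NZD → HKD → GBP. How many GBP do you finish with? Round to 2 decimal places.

1000 GBP × 7.04 = 7040 BRL
7040 BRL × 200 = 1408000 KRW
1408000 KRW × 0.00161 = 2266.88 NZD
2266.88 NZD × 3.84 = 8704.8192 HKD
8704.8192 HKD × 0.116 = 1009.7590272 GBP

1009.76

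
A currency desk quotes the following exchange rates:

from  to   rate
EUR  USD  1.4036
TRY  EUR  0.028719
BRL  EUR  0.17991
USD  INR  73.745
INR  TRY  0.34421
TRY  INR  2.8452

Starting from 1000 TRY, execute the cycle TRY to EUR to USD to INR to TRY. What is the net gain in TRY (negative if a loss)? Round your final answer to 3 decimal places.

23.219

1000 TRY × 0.028719 = 28.719 EUR
28.719 EUR × 1.4036 = 40.3099884 USD
40.3099884 USD × 73.745 = 2972.660094558 INR
2972.660094558 INR × 0.34421 = 1023.21933114780918 TRY
Net change: 1023.21933114780918 − 1000 = 23.21933114780918 TRY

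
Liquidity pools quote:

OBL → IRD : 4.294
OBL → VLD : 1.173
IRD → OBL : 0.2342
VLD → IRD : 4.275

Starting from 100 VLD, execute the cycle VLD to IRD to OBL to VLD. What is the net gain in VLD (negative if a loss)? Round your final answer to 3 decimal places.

17.441

100 VLD × 4.275 = 427.5 IRD
427.5 IRD × 0.2342 = 100.1205 OBL
100.1205 OBL × 1.173 = 117.4413465 VLD
Net change: 117.4413465 − 100 = 17.4413465 VLD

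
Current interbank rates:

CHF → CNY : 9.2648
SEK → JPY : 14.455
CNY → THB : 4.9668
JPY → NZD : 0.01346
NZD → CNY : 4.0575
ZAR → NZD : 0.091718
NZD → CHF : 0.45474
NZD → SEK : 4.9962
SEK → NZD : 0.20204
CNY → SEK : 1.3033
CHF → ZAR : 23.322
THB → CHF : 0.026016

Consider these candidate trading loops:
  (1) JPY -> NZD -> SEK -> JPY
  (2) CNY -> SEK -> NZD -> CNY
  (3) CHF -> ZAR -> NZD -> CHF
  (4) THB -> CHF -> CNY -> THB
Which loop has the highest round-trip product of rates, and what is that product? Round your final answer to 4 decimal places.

1.1972

(1) 0.01346 × 4.9962 × 14.455 = 0.97208
(2) 1.3033 × 0.20204 × 4.0575 = 1.06842
(3) 23.322 × 0.091718 × 0.45474 = 0.97271
(4) 0.026016 × 9.2648 × 4.9668 = 1.19716
Highest is cycle (4) at 1.1972 (>1, arbitrage).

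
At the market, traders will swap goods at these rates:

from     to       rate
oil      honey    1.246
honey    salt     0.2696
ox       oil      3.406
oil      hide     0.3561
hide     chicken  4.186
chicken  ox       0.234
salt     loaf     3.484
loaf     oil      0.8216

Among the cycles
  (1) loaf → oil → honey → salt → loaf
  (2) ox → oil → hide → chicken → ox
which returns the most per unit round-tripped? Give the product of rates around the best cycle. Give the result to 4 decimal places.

(1) 0.8216 × 1.246 × 0.2696 × 3.484 = 0.96156
(2) 3.406 × 0.3561 × 4.186 × 0.234 = 1.18804
Highest is cycle (2) at 1.1880 (>1, arbitrage).

1.1880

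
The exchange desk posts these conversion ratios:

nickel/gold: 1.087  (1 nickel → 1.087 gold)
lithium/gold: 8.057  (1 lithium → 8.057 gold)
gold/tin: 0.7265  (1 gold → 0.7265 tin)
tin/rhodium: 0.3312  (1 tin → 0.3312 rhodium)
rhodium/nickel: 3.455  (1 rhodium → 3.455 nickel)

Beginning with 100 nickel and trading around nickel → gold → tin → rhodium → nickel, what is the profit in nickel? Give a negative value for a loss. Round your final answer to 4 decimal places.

100 nickel × 1.087 = 108.7 gold
108.7 gold × 0.7265 = 78.97055 tin
78.97055 tin × 0.3312 = 26.15504616 rhodium
26.15504616 rhodium × 3.455 = 90.3656844828 nickel
Net change: 90.3656844828 − 100 = -9.6343155172 nickel

-9.6343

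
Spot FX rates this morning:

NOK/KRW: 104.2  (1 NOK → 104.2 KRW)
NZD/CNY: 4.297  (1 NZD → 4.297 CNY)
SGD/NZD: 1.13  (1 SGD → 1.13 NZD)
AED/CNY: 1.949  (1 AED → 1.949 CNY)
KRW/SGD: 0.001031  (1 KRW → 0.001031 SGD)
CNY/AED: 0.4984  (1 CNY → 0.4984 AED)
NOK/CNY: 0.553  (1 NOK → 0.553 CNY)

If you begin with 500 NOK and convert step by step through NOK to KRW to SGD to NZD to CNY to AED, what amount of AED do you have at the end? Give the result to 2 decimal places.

500 NOK × 104.2 = 52100 KRW
52100 KRW × 0.001031 = 53.7151 SGD
53.7151 SGD × 1.13 = 60.698063 NZD
60.698063 NZD × 4.297 = 260.819576711 CNY
260.819576711 CNY × 0.4984 = 129.9924770327624 AED

129.99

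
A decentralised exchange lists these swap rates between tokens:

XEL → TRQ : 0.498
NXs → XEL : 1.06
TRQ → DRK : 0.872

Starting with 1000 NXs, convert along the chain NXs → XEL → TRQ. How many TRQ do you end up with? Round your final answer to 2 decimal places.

527.88

1000 NXs × 1.06 = 1060 XEL
1060 XEL × 0.498 = 527.88 TRQ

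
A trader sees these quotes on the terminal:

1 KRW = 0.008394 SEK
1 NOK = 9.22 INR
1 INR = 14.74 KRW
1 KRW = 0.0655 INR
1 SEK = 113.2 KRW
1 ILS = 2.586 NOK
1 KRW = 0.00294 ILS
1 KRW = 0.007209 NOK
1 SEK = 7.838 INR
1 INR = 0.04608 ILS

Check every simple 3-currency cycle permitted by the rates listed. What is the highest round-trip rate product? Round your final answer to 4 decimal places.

1.0987

NOK→INR→ILS→NOK: 9.22 × 0.04608 × 2.586 = 1.09868
KRW→NOK→INR→KRW: 0.007209 × 9.22 × 14.74 = 0.97972
KRW→SEK→INR→KRW: 0.008394 × 7.838 × 14.74 = 0.96978
Maximum is NOK→INR→ILS→NOK at 1.0987; arbitrage exists.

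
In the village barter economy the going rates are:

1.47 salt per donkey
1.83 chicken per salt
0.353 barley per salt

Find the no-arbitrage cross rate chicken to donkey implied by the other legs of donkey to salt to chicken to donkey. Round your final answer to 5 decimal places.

0.37173

Known legs of the cycle: 1.47 × 1.83 = 2.6901
For no arbitrage the full-cycle product must be 1, so the missing rate is 1 / 2.6901 ≈ 0.3717334.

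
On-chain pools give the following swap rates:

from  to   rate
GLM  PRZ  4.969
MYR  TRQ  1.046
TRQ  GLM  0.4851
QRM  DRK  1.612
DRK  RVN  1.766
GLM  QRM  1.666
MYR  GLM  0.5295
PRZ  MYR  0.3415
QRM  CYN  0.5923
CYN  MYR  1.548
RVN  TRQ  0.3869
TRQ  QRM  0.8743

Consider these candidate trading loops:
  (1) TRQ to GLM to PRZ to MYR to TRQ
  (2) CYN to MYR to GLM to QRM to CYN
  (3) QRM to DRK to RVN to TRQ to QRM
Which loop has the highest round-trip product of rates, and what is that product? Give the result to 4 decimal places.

(1) 0.4851 × 4.969 × 0.3415 × 1.046 = 0.86104
(2) 1.548 × 0.5295 × 1.666 × 0.5923 = 0.80882
(3) 1.612 × 1.766 × 0.3869 × 0.8743 = 0.96297
Highest is cycle (3) at 0.9630 (≤1, no arbitrage).

0.9630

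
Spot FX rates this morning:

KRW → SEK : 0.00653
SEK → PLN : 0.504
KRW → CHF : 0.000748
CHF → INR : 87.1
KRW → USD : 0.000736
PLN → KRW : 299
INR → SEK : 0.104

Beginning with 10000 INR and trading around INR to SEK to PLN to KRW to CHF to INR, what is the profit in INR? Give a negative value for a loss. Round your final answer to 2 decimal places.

10000 INR × 0.104 = 1040 SEK
1040 SEK × 0.504 = 524.16 PLN
524.16 PLN × 299 = 156723.84 KRW
156723.84 KRW × 0.000748 = 117.22943232 CHF
117.22943232 CHF × 87.1 = 10210.683555072 INR
Net change: 10210.683555072 − 10000 = 210.683555072 INR

210.68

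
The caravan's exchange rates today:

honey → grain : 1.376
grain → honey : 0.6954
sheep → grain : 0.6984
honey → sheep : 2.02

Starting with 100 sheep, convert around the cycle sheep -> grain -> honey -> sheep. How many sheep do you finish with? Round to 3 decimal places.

98.105

100 sheep × 0.6984 = 69.84 grain
69.84 grain × 0.6954 = 48.566736 honey
48.566736 honey × 2.02 = 98.10480672 sheep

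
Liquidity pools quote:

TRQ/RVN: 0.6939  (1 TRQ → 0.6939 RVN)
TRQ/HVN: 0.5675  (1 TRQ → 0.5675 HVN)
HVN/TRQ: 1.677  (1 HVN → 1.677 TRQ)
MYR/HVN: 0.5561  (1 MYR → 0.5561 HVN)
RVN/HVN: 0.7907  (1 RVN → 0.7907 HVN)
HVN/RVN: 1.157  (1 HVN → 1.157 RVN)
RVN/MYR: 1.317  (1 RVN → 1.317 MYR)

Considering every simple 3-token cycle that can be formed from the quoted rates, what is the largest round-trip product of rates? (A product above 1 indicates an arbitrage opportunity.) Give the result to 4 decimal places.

0.9201

HVN→TRQ→RVN→HVN: 1.677 × 0.6939 × 0.7907 = 0.92011
HVN→RVN→MYR→HVN: 1.157 × 1.317 × 0.5561 = 0.84737
Maximum is HVN→TRQ→RVN→HVN at 0.9201; no arbitrage — every cycle loses value.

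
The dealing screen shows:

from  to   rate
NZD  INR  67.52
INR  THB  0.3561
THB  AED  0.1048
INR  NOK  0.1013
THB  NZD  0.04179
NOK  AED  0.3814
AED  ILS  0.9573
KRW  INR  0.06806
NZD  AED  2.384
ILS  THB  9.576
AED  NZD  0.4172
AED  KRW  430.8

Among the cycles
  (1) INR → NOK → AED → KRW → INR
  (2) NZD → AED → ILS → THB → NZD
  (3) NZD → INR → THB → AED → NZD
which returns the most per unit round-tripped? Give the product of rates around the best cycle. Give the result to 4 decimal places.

(1) 0.1013 × 0.3814 × 430.8 × 0.06806 = 1.13281
(2) 2.384 × 0.9573 × 9.576 × 0.04179 = 0.91329
(3) 67.52 × 0.3561 × 0.1048 × 0.4172 = 1.05126
Highest is cycle (1) at 1.1328 (>1, arbitrage).

1.1328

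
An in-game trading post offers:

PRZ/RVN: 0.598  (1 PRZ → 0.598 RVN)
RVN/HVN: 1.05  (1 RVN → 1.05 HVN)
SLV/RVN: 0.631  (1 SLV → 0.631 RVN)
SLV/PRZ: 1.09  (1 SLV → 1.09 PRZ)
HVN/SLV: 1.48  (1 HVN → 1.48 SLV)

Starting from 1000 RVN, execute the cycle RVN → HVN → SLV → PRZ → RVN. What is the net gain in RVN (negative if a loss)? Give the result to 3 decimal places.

1000 RVN × 1.05 = 1050 HVN
1050 HVN × 1.48 = 1554 SLV
1554 SLV × 1.09 = 1693.86 PRZ
1693.86 PRZ × 0.598 = 1012.92828 RVN
Net change: 1012.92828 − 1000 = 12.92828 RVN

12.928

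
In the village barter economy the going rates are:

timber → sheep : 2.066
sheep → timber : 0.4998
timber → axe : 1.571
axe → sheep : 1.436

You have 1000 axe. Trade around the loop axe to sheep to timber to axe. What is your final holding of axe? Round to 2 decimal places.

1127.53

1000 axe × 1.436 = 1436 sheep
1436 sheep × 0.4998 = 717.7128 timber
717.7128 timber × 1.571 = 1127.5268088 axe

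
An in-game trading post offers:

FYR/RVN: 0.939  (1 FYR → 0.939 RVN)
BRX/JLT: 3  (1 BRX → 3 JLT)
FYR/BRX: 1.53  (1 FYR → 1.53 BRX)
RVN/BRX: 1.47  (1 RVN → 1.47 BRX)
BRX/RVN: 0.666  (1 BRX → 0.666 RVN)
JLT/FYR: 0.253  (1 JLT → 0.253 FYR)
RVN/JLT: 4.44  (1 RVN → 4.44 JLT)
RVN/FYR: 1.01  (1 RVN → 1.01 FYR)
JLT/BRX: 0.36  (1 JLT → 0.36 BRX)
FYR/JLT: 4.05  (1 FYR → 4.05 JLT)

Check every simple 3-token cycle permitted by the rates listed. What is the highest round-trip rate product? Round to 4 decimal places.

FYR→BRX→JLT→FYR: 1.53 × 3 × 0.253 = 1.16127
BRX→RVN→JLT→BRX: 0.666 × 4.44 × 0.36 = 1.06453
FYR→RVN→JLT→FYR: 0.939 × 4.44 × 0.253 = 1.05480
FYR→BRX→RVN→FYR: 1.53 × 0.666 × 1.01 = 1.02917
Maximum is FYR→BRX→JLT→FYR at 1.1613; arbitrage exists.

1.1613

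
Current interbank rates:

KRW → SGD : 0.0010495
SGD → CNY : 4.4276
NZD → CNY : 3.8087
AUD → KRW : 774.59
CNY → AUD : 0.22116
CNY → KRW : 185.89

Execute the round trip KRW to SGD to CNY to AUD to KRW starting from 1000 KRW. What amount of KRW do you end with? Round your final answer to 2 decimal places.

1000 KRW × 0.0010495 = 1.0495 SGD
1.0495 SGD × 4.4276 = 4.6467662 CNY
4.6467662 CNY × 0.22116 = 1.027678812792 AUD
1.027678812792 AUD × 774.59 = 796.02973160055528 KRW

796.03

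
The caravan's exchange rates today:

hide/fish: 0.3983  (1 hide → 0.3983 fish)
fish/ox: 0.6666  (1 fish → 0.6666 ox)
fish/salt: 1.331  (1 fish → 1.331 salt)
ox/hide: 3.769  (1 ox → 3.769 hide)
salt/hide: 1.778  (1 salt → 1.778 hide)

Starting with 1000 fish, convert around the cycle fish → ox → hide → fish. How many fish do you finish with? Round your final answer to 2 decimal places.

1000 fish × 0.6666 = 666.6 ox
666.6 ox × 3.769 = 2512.4154 hide
2512.4154 hide × 0.3983 = 1000.69505382 fish

1000.70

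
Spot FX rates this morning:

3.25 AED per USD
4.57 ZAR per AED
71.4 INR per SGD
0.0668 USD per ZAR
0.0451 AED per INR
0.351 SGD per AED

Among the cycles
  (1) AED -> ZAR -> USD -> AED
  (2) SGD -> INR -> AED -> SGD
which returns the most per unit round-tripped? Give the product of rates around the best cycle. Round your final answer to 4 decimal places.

1.1303

(1) 4.57 × 0.0668 × 3.25 = 0.99215
(2) 71.4 × 0.0451 × 0.351 = 1.13027
Highest is cycle (2) at 1.1303 (>1, arbitrage).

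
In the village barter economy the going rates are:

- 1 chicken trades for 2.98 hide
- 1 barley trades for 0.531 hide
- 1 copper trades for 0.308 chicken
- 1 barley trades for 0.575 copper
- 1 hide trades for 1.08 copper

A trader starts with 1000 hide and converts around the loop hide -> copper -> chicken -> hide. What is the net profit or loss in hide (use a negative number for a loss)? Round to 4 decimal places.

-8.7328

1000 hide × 1.08 = 1080 copper
1080 copper × 0.308 = 332.64 chicken
332.64 chicken × 2.98 = 991.2672 hide
Net change: 991.2672 − 1000 = -8.7328 hide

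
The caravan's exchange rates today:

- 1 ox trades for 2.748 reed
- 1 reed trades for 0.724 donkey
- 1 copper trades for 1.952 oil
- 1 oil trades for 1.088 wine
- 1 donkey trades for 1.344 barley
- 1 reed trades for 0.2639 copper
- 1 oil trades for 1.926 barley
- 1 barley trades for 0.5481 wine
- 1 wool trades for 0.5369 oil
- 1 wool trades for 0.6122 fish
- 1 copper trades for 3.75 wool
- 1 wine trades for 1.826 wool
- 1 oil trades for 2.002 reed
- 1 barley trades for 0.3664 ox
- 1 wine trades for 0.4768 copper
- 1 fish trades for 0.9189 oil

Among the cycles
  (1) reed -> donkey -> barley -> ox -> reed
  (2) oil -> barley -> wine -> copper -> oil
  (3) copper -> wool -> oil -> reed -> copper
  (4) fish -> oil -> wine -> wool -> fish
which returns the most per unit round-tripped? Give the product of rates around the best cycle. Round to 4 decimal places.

1.1176

(1) 0.724 × 1.344 × 0.3664 × 2.748 = 0.97974
(2) 1.926 × 0.5481 × 0.4768 × 1.952 = 0.98250
(3) 3.75 × 0.5369 × 2.002 × 0.2639 = 1.06372
(4) 0.9189 × 1.088 × 1.826 × 0.6122 = 1.11761
Highest is cycle (4) at 1.1176 (>1, arbitrage).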